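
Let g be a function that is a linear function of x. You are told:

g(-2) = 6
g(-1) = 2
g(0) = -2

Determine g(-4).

Write g(x) = ax + b; the 3 given values yield a linear system in the 2 coefficients.
Solving, g(x) = -4x - 2.
Then g(-4) = 14.

14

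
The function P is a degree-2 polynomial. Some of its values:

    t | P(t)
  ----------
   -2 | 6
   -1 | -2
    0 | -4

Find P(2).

10

Write P(t) = at² + bt + c; the 3 given values yield a linear system in the 3 coefficients.
Solving, P(t) = 3t² + t - 4.
Then P(2) = 10.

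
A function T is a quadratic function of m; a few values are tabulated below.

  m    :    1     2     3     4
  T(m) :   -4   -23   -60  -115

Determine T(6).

-279

First differences: -19, -37, -55. Second differences: -18, -18.
Level-2 differences are constant, so T has degree 2.
Fitting a degree-2 polynomial gives T(m) = -9m² + 8m - 3.
Then T(6) = -279.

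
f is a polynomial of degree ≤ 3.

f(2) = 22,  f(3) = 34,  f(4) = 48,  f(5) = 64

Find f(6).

First differences: 12, 14, 16. Second differences: 2, 2.
Level-2 differences are constant, so f has degree 2.
Fitting a degree-2 polynomial gives f(k) = k² + 7k + 4.
Then f(6) = 82.

82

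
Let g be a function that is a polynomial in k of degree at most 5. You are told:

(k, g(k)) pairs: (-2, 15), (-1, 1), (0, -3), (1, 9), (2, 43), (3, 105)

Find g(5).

337

Write g(k) = ak^5 + bk^4 + ck³ + dk² + ek + p; the 6 given values yield a linear system in the 6 coefficients.
Solving, the top 2 coefficients vanish, and g(k) = k³ + 8k² + 3k - 3.
Then g(5) = 337.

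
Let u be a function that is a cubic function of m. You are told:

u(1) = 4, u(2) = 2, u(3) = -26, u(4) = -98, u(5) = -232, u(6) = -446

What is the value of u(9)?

-1748

First differences: -2, -28, -72, -134, -214. Second differences: -26, -44, -62, -80. Third differences: -18, -18, -18.
Level-3 differences are constant, so u has degree 3.
Fitting a degree-3 polynomial gives u(m) = -3m³ + 5m² + 4m - 2.
Then u(9) = -1748.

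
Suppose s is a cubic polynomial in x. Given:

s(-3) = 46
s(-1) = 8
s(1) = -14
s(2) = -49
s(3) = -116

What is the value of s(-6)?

Write s(x) = ax³ + bx² + cx + d; the 5 given values yield a linear system in the 4 coefficients.
Solving, s(x) = -2x³ - 4x² - 9x + 1.
Then s(-6) = 343.

343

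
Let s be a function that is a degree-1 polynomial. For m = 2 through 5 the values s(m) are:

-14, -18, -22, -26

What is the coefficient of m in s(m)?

-4

First differences: -4, -4, -4.
Level-1 differences are constant, so s has degree 1.
Fitting a degree-1 polynomial gives s(m) = -4m - 6.
The coefficient of m is -4.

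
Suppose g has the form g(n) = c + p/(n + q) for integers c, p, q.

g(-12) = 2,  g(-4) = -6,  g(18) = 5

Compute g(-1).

(g(n) − c)(n + q) = p for each data point; the three points give a linear system in c and q, then p follows.
Solving: c = 4, q = 2, p = 20, so g(n) = 4 + 20/(n + 2).
Then g(-1) = 4 + 20/1 = 24.

24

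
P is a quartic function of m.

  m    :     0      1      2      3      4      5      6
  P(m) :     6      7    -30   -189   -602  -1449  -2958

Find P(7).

Write P(m) = am^4 + bm³ + cm² + dm + e; the 7 given values yield a linear system in the 5 coefficients.
Solving, P(m) = -2m^4 - 2m³ + m² + 4m + 6.
Then P(7) = -5405.

-5405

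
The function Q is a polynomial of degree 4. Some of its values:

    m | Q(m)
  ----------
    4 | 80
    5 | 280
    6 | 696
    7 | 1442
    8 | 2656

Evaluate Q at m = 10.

Write Q(m) = am^4 + bm³ + cm² + dm + e; the 5 given values yield a linear system in the 5 coefficients.
Solving, Q(m) = m^4 - 3m³ + 2m² - 4m.
Then Q(10) = 7160.

7160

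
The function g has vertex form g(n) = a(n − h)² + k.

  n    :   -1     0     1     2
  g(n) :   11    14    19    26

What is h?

First differences 3, 5, 7; second difference 2 = 2a, so a = 1.
Expanding, the n-coefficient is −2ah = -2h; matching it to the data gives h = -2, and then k = 10.
So g(n) = 1(n + 2)² + 10.
Hence h = -2.

-2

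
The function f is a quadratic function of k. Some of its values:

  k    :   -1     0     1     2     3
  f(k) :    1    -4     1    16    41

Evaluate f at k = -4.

Write f(k) = ak² + bk + c; the 5 given values yield a linear system in the 3 coefficients.
Solving, f(k) = 5k² - 4.
Then f(-4) = 76.

76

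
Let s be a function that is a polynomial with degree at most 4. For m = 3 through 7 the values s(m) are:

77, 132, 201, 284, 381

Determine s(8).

492

Write s(m) = am^4 + bm³ + cm² + dm + e; the 5 given values yield a linear system in the 5 coefficients.
Solving, the top 2 coefficients vanish, and s(m) = 7m² + 6m - 4.
Then s(8) = 492.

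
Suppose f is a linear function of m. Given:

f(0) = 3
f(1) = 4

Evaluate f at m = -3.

0

Write f(m) = am + b; the 2 given values yield a linear system in the 2 coefficients.
Solving, f(m) = m + 3.
Then f(-3) = 0.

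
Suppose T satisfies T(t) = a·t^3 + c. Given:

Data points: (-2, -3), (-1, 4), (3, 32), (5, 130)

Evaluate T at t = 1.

From T(-2) = -3 and T(-1) = 4: -8a + c = -3 and -1a + c = 4.
Subtracting: 7a = 7, so a = 1; then c = -3 − 1·(-8) = 5.
So T(t) = 1t³ + 5, and T(1) = 6.

6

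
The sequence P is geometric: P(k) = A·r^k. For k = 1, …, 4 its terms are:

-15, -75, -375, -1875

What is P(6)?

-46875

Consecutive ratio: -75/(-15) = 5, and -375/(-75) = 5, so r = 5.
Then A·5^1 = -15 gives A = -3, and P(k) = -3·5^k.
P(6) = -3·5^6 = -46875.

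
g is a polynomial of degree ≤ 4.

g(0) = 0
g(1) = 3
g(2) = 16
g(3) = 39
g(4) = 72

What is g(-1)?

First differences: 3, 13, 23, 33. Second differences: 10, 10, 10.
Level-2 differences are constant, so g has degree 2.
Fitting a degree-2 polynomial gives g(x) = 5x² - 2x.
Then g(-1) = 7.

7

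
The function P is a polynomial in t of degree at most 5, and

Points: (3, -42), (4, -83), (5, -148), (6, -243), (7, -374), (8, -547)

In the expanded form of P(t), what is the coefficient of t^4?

First differences: -41, -65, -95, -131, -173. Second differences: -24, -30, -36, -42. Third differences: -6, -6, -6.
Level-3 differences are constant, so P has degree 3.
Fitting a degree-3 polynomial gives P(t) = -t³ - 4t - 3.
The coefficient of t^4 is 0.

0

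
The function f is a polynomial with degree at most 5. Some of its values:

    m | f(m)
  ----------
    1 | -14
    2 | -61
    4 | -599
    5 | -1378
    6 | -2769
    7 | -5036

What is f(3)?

-216

Write f(m) = am^5 + bm^4 + cm³ + dm² + em + p; the 6 given values yield a linear system in the 6 coefficients.
Solving, the leading coefficient vanishes, and f(m) = -2m^4 - 4m² - 5m - 3.
Then f(3) = -216.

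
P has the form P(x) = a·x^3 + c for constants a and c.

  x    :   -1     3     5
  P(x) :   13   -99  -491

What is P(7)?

From P(-1) = 13 and P(3) = -99: -1a + c = 13 and 27a + c = -99.
Subtracting: 28a = -112, so a = -4; then c = 13 − (-4)·(-1) = 9.
So P(x) = -4x³ + 9, and P(7) = -1363.

-1363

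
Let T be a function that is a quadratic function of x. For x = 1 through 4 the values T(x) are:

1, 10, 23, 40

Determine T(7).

First differences: 9, 13, 17. Second differences: 4, 4.
Level-2 differences are constant, so T has degree 2.
Fitting a degree-2 polynomial gives T(x) = 2x² + 3x - 4.
Then T(7) = 115.

115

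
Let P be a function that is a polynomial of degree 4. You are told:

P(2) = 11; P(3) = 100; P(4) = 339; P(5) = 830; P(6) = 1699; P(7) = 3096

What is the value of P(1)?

First differences: 89, 239, 491, 869, 1397. Second differences: 150, 252, 378, 528. Third differences: 102, 126, 150. Fourth differences: 24, 24.
Level-4 differences are constant, so P has degree 4.
Fitting a degree-4 polynomial gives P(x) = x^4 + 3x³ - 7x² + 2x - 5.
Then P(1) = -6.

-6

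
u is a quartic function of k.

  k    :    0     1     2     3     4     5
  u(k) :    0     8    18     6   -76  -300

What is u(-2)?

First differences: 8, 10, -12, -82, -224. Second differences: 2, -22, -70, -142. Third differences: -24, -48, -72. Fourth differences: -24, -24.
Level-4 differences are constant, so u has degree 4.
Fitting a degree-4 polynomial gives u(k) = -k^4 + 2k³ + 2k² + 5k.
Then u(-2) = -34.

-34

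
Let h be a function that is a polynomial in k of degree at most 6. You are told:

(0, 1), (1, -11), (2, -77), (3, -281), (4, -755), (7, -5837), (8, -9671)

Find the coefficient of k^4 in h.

-2

Write h(k) = ak^6 + bk^5 + ck^4 + dk³ + ek² + pk + q; the 7 given values yield a linear system in the 7 coefficients.
Solving, the top 2 coefficients vanish, and h(k) = -2k^4 - 2k³ - 7k² - k + 1.
The coefficient of k^4 is -2.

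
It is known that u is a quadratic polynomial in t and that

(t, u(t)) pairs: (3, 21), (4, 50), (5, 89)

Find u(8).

Write u(t) = at² + bt + c; the 3 given values yield a linear system in the 3 coefficients.
Solving, u(t) = 5t² - 6t - 6.
Then u(8) = 266.

266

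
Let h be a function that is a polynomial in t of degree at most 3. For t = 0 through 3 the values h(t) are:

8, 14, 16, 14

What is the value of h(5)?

First differences: 6, 2, -2. Second differences: -4, -4.
Level-2 differences are constant, so h has degree 2.
Fitting a degree-2 polynomial gives h(t) = -2t² + 8t + 8.
Then h(5) = -2.

-2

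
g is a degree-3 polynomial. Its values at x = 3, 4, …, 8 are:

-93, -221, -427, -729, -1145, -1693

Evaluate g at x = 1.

First differences: -128, -206, -302, -416, -548. Second differences: -78, -96, -114, -132. Third differences: -18, -18, -18.
Level-3 differences are constant, so g has degree 3.
Fitting a degree-3 polynomial gives g(x) = -3x³ - 3x² + 4x + 3.
Then g(1) = 1.

1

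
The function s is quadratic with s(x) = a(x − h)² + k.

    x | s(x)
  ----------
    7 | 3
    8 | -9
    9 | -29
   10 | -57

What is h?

6

First differences -12, -20, -28; second difference -8 = 2a, so a = -4.
Expanding, the x-coefficient is −2ah = 8h; matching it to the data gives h = 6, and then k = 7.
So s(x) = -4(x − 6)² + 7.
Hence h = 6.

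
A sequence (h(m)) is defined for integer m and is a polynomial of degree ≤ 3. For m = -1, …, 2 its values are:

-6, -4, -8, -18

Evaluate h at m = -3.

First differences: 2, -4, -10. Second differences: -6, -6.
Level-2 differences are constant, so h has degree 2.
Fitting a degree-2 polynomial gives h(m) = -3m² - m - 4.
Then h(-3) = -28.

-28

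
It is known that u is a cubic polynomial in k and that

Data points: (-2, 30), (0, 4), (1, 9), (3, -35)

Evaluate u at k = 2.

2

Write u(k) = ak³ + bk² + ck + d; the 4 given values yield a linear system in the 4 coefficients.
Solving, u(k) = -3k³ + 3k² + 5k + 4.
Then u(2) = 2.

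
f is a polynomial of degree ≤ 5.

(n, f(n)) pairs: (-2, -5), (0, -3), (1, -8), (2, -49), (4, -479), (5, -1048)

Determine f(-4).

-103

Write f(n) = an^5 + bn^4 + cn³ + dn² + en + p; the 6 given values yield a linear system in the 6 coefficients.
Solving, the leading coefficient vanishes, and f(n) = -n^4 - 3n³ - 2n² + n - 3.
Then f(-4) = -103.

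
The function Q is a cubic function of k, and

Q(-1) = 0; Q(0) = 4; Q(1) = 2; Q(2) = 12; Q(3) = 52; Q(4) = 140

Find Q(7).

First differences: 4, -2, 10, 40, 88. Second differences: -6, 12, 30, 48. Third differences: 18, 18, 18.
Level-3 differences are constant, so Q has degree 3.
Fitting a degree-3 polynomial gives Q(k) = 3k³ - 3k² - 2k + 4.
Then Q(7) = 872.

872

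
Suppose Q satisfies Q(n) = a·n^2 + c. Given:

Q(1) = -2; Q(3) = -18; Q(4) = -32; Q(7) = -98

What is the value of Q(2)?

-8

From Q(1) = -2 and Q(3) = -18: 1a + c = -2 and 9a + c = -18.
Subtracting: 8a = -16, so a = -2; then c = -2 − (-2)·1 = 0.
So Q(n) = -2n² + 0, and Q(2) = -8.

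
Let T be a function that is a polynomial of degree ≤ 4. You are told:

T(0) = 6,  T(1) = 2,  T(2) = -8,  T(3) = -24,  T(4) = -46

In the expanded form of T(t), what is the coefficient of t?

-1

First differences: -4, -10, -16, -22. Second differences: -6, -6, -6.
Level-2 differences are constant, so T has degree 2.
Fitting a degree-2 polynomial gives T(t) = -3t² - t + 6.
The coefficient of t is -1.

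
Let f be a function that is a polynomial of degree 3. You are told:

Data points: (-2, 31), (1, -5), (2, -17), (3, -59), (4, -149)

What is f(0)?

-5

Write f(k) = ak³ + bk² + ck + d; the 5 given values yield a linear system in the 4 coefficients.
Solving, f(k) = -3k³ + 3k² - 5.
The constant term is f(0) = -5.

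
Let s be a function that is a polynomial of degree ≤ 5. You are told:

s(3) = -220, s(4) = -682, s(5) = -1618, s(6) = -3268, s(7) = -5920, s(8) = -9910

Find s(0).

First differences: -462, -936, -1650, -2652, -3990. Second differences: -474, -714, -1002, -1338. Third differences: -240, -288, -336. Fourth differences: -48, -48.
Level-4 differences are constant, so s has degree 4.
Fitting a degree-4 polynomial gives s(m) = -2m^4 - 4m³ + 5m² + m + 2.
Then s(0) = 2.

2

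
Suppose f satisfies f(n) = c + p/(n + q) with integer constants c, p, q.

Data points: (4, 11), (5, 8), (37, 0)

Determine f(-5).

-7

(f(n) − c)(n + q) = p for each data point; the three points give a linear system in c and q, then p follows.
Solving: c = -1, q = -1, p = 36, so f(n) = -1 + 36/(n − 1).
Then f(-5) = -1 + 36/(-6) = -7.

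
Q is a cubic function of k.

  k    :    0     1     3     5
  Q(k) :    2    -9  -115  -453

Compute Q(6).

Write Q(k) = ak³ + bk² + ck + d; the 4 given values yield a linear system in the 4 coefficients.
Solving, Q(k) = -3k³ - 2k² - 6k + 2.
Then Q(6) = -754.

-754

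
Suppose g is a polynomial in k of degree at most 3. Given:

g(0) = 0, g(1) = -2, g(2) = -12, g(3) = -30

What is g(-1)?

First differences: -2, -10, -18. Second differences: -8, -8.
Level-2 differences are constant, so g has degree 2.
Fitting a degree-2 polynomial gives g(k) = -4k² + 2k.
Then g(-1) = -6.

-6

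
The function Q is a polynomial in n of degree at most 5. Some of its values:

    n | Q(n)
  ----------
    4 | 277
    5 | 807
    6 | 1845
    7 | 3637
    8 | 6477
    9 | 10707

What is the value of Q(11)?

First differences: 530, 1038, 1792, 2840, 4230. Second differences: 508, 754, 1048, 1390. Third differences: 246, 294, 342. Fourth differences: 48, 48.
Level-4 differences are constant, so Q has degree 4.
Fitting a degree-4 polynomial gives Q(n) = 2n^4 - 3n³ - 3n² + 2n - 3.
Then Q(11) = 24945.

24945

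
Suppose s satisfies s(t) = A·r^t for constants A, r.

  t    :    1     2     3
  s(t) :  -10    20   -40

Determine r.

Consecutive ratio: 20/(-10) = -2, and -40/20 = -2, so r = -2.
Then A·(-2)^1 = -10 gives A = 5, and s(t) = 5·(-2)^t.

-2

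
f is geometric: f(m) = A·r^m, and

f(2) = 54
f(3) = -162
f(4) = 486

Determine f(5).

-1458

Consecutive ratio: -162/54 = -3, and 486/(-162) = -3, so r = -3.
Then A·(-3)^2 = 54 gives A = 6, and f(m) = 6·(-3)^m.
f(5) = 6·(-3)^5 = -1458.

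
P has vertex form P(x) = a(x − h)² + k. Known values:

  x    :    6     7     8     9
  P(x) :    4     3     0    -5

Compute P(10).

First differences -1, -3, -5; second difference -2 = 2a, so a = -1.
Expanding, the x-coefficient is −2ah = 2h; matching it to the data gives h = 6, and then k = 4.
So P(x) = -1(x − 6)² + 4.
P(10) = -1·4² + 4 = -12.

-12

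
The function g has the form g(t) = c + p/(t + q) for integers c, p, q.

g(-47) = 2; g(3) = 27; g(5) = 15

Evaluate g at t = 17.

(g(t) − c)(t + q) = p for each data point; the three points give a linear system in c and q, then p follows.
Solving: c = 3, q = -1, p = 48, so g(t) = 3 + 48/(t − 1).
Then g(17) = 3 + 48/16 = 6.

6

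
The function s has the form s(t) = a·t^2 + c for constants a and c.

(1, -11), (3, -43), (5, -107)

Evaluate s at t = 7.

-203

From s(1) = -11 and s(3) = -43: 1a + c = -11 and 9a + c = -43.
Subtracting: 8a = -32, so a = -4; then c = -11 − (-4)·1 = -7.
So s(t) = -4t² − 7, and s(7) = -203.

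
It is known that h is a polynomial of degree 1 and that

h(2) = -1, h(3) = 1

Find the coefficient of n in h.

2

Write h(n) = an + b; the 2 given values yield a linear system in the 2 coefficients.
Solving, h(n) = 2n - 5.
The coefficient of n is 2.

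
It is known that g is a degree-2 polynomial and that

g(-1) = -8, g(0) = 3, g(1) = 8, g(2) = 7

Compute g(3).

First differences: 11, 5, -1. Second differences: -6, -6.
Level-2 differences are constant, so g has degree 2.
Fitting a degree-2 polynomial gives g(m) = -3m² + 8m + 3.
Then g(3) = 0.

0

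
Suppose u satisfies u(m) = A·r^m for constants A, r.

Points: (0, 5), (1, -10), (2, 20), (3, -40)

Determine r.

-2

Consecutive ratio: -10/5 = -2, and 20/(-10) = -2, so r = -2.
Then A·(-2)^0 = 5 gives A = 5, and u(m) = 5·(-2)^m.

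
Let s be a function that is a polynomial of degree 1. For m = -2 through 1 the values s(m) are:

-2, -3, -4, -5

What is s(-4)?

0

Write s(m) = am + b; the 4 given values yield a linear system in the 2 coefficients.
Solving, s(m) = -m - 4.
Then s(-4) = 0.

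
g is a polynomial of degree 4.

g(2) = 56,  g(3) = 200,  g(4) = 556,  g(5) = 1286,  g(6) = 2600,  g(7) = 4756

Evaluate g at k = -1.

-4

First differences: 144, 356, 730, 1314, 2156. Second differences: 212, 374, 584, 842. Third differences: 162, 210, 258. Fourth differences: 48, 48.
Level-4 differences are constant, so g has degree 4.
Fitting a degree-4 polynomial gives g(k) = 2k^4 - k³ + 5k² + 8k - 4.
Then g(-1) = -4.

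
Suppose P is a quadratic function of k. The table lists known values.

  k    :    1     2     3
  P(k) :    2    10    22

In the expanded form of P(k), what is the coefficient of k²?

2

Write P(k) = ak² + bk + c; the 3 given values yield a linear system in the 3 coefficients.
Solving, P(k) = 2k² + 2k - 2.
The coefficient of k² is 2.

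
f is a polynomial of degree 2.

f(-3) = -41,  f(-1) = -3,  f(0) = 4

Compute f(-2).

-18

Write f(t) = at² + bt + c; the 3 given values yield a linear system in the 3 coefficients.
Solving, f(t) = -4t² + 3t + 4.
Then f(-2) = -18.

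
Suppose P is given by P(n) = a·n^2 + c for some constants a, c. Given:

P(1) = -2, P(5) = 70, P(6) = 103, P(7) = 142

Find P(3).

22

From P(1) = -2 and P(5) = 70: 1a + c = -2 and 25a + c = 70.
Subtracting: 24a = 72, so a = 3; then c = -2 − 3·1 = -5.
So P(n) = 3n² − 5, and P(3) = 22.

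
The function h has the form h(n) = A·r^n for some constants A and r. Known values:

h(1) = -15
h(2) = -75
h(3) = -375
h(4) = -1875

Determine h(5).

Consecutive ratio: -75/(-15) = 5, and -375/(-75) = 5, so r = 5.
Then A·5^1 = -15 gives A = -3, and h(n) = -3·5^n.
h(5) = -3·5^5 = -9375.

-9375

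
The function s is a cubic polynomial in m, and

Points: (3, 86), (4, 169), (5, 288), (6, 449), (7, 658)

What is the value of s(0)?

First differences: 83, 119, 161, 209. Second differences: 36, 42, 48. Third differences: 6, 6.
Level-3 differences are constant, so s has degree 3.
Fitting a degree-3 polynomial gives s(m) = m³ + 6m² + 4m - 7.
Then s(0) = -7.

-7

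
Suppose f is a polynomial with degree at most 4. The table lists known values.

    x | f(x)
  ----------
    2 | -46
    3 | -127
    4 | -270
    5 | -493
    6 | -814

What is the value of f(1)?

Write f(x) = ax^4 + bx³ + cx² + dx + e; the 5 given values yield a linear system in the 5 coefficients.
Solving, the leading coefficient vanishes, and f(x) = -3x³ - 4x² - 4x + 2.
Then f(1) = -9.

-9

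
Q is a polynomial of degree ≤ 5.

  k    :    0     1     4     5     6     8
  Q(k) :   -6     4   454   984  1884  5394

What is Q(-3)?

48

Write Q(k) = ak^5 + bk^4 + ck³ + dk² + ek + p; the 6 given values yield a linear system in the 6 coefficients.
Solving, the leading coefficient vanishes, and Q(k) = k^4 + 2k³ + 4k² + 3k - 6.
Then Q(-3) = 48.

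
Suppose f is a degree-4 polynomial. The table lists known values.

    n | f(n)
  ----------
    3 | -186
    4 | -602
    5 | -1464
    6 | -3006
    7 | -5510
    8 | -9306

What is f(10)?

-22334

Write f(n) = an^4 + bn³ + cn² + dn + e; the 6 given values yield a linear system in the 5 coefficients.
Solving, f(n) = -2n^4 - 3n³ + 7n² - 4n + 6.
Then f(10) = -22334.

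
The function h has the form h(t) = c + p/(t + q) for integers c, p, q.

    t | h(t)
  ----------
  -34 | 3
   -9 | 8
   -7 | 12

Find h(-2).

-13

(h(t) − c)(t + q) = p for each data point; the three points give a linear system in c and q, then p follows.
Solving: c = 2, q = 4, p = -30, so h(t) = 2 − 30/(t + 4).
Then h(-2) = 2 − 30/2 = -13.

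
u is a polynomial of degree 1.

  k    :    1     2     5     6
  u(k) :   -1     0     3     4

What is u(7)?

5

Write u(k) = ak + b; the 4 given values yield a linear system in the 2 coefficients.
Solving, u(k) = k - 2.
Then u(7) = 5.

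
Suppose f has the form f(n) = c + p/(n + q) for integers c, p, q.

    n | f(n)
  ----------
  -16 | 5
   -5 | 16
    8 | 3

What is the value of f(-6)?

10

(f(n) − c)(n + q) = p for each data point; the three points give a linear system in c and q, then p follows.
Solving: c = 4, q = 4, p = -12, so f(n) = 4 − 12/(n + 4).
Then f(-6) = 4 − 12/(-2) = 10.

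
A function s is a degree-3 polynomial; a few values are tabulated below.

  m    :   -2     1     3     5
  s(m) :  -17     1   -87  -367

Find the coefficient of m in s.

Write s(m) = am³ + bm² + cm + d; the 4 given values yield a linear system in the 4 coefficients.
Solving, s(m) = -2m³ - 6m² + 6m + 3.
The coefficient of m is 6.

6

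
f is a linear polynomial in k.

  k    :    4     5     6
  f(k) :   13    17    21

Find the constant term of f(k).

Write f(k) = ak + b; the 3 given values yield a linear system in the 2 coefficients.
Solving, f(k) = 4k - 3.
The constant term is f(0) = -3.

-3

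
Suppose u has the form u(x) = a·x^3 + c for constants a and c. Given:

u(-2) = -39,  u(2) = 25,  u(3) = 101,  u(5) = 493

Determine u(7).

1365

From u(-2) = -39 and u(2) = 25: -8a + c = -39 and 8a + c = 25.
Subtracting: 16a = 64, so a = 4; then c = -39 − 4·(-8) = -7.
So u(x) = 4x³ − 7, and u(7) = 1365.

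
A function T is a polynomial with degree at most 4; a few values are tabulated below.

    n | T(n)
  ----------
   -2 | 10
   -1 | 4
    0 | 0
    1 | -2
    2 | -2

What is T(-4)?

28

First differences: -6, -4, -2, 0. Second differences: 2, 2, 2.
Level-2 differences are constant, so T has degree 2.
Fitting a degree-2 polynomial gives T(n) = n² - 3n.
Then T(-4) = 28.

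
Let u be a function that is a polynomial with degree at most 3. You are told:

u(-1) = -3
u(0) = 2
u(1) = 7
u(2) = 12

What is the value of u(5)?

27

Write u(m) = am³ + bm² + cm + d; the 4 given values yield a linear system in the 4 coefficients.
Solving, the top 2 coefficients vanish, and u(m) = 5m + 2.
Then u(5) = 27.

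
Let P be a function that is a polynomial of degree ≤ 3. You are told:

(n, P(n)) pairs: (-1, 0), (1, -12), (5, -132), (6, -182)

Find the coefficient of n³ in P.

Write P(n) = an³ + bn² + cn + d; the 4 given values yield a linear system in the 4 coefficients.
Solving, the leading coefficient vanishes, and P(n) = -4n² - 6n - 2.
The coefficient of n³ is 0.

0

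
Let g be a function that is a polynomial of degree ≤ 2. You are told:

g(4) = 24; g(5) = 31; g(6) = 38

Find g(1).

First differences: 7, 7.
Level-1 differences are constant, so g has degree 1.
Fitting a degree-1 polynomial gives g(n) = 7n - 4.
Then g(1) = 3.

3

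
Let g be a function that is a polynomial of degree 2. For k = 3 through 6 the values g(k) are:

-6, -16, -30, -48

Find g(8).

Write g(k) = ak² + bk + c; the 4 given values yield a linear system in the 3 coefficients.
Solving, g(k) = -2k² + 4k.
Then g(8) = -96.

-96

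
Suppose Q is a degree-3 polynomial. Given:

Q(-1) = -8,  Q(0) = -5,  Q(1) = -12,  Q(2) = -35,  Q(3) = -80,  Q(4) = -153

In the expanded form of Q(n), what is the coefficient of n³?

-1

Write Q(n) = an³ + bn² + cn + d; the 6 given values yield a linear system in the 4 coefficients.
Solving, Q(n) = -n³ - 5n² - n - 5.
The coefficient of n³ is -1.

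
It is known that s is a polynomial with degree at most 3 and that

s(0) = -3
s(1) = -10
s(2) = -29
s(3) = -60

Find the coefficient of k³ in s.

First differences: -7, -19, -31. Second differences: -12, -12.
Level-2 differences are constant, so s has degree 2.
Fitting a degree-2 polynomial gives s(k) = -6k² - k - 3.
The coefficient of k³ is 0.

0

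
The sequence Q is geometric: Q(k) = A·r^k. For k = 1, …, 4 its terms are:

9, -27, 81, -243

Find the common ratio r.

-3

Consecutive ratio: -27/9 = -3, and 81/(-27) = -3, so r = -3.
Then A·(-3)^1 = 9 gives A = -3, and Q(k) = -3·(-3)^k.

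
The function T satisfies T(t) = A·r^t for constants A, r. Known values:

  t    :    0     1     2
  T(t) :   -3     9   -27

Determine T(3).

81

Consecutive ratio: 9/(-3) = -3, and -27/9 = -3, so r = -3.
Then A·(-3)^0 = -3 gives A = -3, and T(t) = -3·(-3)^t.
T(3) = -3·(-3)^3 = 81.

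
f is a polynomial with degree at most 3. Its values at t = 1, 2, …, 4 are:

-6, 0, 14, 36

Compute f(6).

First differences: 6, 14, 22. Second differences: 8, 8.
Level-2 differences are constant, so f has degree 2.
Fitting a degree-2 polynomial gives f(t) = 4t² - 6t - 4.
Then f(6) = 104.

104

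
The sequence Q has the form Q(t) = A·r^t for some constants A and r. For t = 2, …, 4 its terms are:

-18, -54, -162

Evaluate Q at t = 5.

Consecutive ratio: -54/(-18) = 3, and -162/(-54) = 3, so r = 3.
Then A·3^2 = -18 gives A = -2, and Q(t) = -2·3^t.
Q(5) = -2·3^5 = -486.

-486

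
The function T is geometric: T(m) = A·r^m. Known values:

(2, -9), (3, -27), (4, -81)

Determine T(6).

-729

Consecutive ratio: -27/(-9) = 3, and -81/(-27) = 3, so r = 3.
Then A·3^2 = -9 gives A = -1, and T(m) = -1·3^m.
T(6) = -1·3^6 = -729.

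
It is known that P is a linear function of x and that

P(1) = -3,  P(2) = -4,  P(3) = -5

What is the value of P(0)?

First differences: -1, -1.
Level-1 differences are constant, so P has degree 1.
Fitting a degree-1 polynomial gives P(x) = -x - 2.
Then P(0) = -2.

-2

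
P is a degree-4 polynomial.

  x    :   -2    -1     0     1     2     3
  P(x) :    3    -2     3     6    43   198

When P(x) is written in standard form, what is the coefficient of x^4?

2

Write P(x) = ax^4 + bx³ + cx² + dx + e; the 6 given values yield a linear system in the 5 coefficients.
Solving, P(x) = 2x^4 + 2x³ - 3x² + 2x + 3.
The coefficient of x^4 is 2.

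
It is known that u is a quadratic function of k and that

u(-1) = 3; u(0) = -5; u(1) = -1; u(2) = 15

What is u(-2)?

23

Write u(k) = ak² + bk + c; the 4 given values yield a linear system in the 3 coefficients.
Solving, u(k) = 6k² - 2k - 5.
Then u(-2) = 23.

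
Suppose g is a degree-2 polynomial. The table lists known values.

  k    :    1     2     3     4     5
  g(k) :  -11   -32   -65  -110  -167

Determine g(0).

-2

First differences: -21, -33, -45, -57. Second differences: -12, -12, -12.
Level-2 differences are constant, so g has degree 2.
Fitting a degree-2 polynomial gives g(k) = -6k² - 3k - 2.
Then g(0) = -2.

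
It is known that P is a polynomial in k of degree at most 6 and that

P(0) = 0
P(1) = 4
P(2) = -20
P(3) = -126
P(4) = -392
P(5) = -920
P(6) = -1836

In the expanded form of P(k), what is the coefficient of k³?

-3

First differences: 4, -24, -106, -266, -528, -916. Second differences: -28, -82, -160, -262, -388. Third differences: -54, -78, -102, -126. Fourth differences: -24, -24, -24.
Level-4 differences are constant, so P has degree 4.
Fitting a degree-4 polynomial gives P(k) = -k^4 - 3k³ + 2k² + 6k.
The coefficient of k³ is -3.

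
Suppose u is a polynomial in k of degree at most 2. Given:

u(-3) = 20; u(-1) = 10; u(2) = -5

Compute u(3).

-10

Write u(k) = ak² + bk + c; the 3 given values yield a linear system in the 3 coefficients.
Solving, the leading coefficient vanishes, and u(k) = -5k + 5.
Then u(3) = -10.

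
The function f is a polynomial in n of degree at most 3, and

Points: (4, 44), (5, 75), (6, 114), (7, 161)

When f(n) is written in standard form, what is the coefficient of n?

Write f(n) = an³ + bn² + cn + d; the 4 given values yield a linear system in the 4 coefficients.
Solving, the leading coefficient vanishes, and f(n) = 4n² - 5n.
The coefficient of n is -5.

-5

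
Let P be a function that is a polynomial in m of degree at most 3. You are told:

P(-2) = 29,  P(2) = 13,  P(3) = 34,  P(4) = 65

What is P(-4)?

Write P(m) = am³ + bm² + cm + d; the 4 given values yield a linear system in the 4 coefficients.
Solving, the leading coefficient vanishes, and P(m) = 5m² - 4m + 1.
Then P(-4) = 97.

97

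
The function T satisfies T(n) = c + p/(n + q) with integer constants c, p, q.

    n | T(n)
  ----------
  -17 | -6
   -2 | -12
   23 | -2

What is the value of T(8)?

(T(n) − c)(n + q) = p for each data point; the three points give a linear system in c and q, then p follows.
Solving: c = -4, q = -3, p = 40, so T(n) = -4 + 40/(n − 3).
Then T(8) = -4 + 40/5 = 4.

4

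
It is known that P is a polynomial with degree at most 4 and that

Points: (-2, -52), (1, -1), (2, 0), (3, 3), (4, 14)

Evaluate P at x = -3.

Write P(x) = ax^4 + bx³ + cx² + dx + e; the 5 given values yield a linear system in the 5 coefficients.
Solving, the leading coefficient vanishes, and P(x) = x³ - 5x² + 9x - 6.
Then P(-3) = -105.

-105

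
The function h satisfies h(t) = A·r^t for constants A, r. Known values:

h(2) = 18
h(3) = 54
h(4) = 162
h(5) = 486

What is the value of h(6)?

1458

Consecutive ratio: 54/18 = 3, and 162/54 = 3, so r = 3.
Then A·3^2 = 18 gives A = 2, and h(t) = 2·3^t.
h(6) = 2·3^6 = 1458.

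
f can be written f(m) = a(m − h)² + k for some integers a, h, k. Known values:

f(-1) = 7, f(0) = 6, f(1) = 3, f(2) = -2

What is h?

First differences -1, -3, -5; second difference -2 = 2a, so a = -1.
Expanding, the m-coefficient is −2ah = 2h; matching it to the data gives h = -1, and then k = 7.
So f(m) = -1(m + 1)² + 7.
Hence h = -1.

-1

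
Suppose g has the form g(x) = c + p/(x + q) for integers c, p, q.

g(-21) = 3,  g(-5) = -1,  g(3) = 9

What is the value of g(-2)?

(g(x) − c)(x + q) = p for each data point; the three points give a linear system in c and q, then p follows.
Solving: c = 4, q = 1, p = 20, so g(x) = 4 + 20/(x + 1).
Then g(-2) = 4 + 20/(-1) = -16.

-16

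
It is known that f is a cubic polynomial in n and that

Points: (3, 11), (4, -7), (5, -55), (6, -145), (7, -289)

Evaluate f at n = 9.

Write f(n) = an³ + bn² + cn + d; the 5 given values yield a linear system in the 4 coefficients.
Solving, f(n) = -2n³ + 9n² - 7n + 5.
Then f(9) = -787.

-787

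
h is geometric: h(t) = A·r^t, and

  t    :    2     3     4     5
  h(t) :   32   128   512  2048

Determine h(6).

Consecutive ratio: 128/32 = 4, and 512/128 = 4, so r = 4.
Then A·4^2 = 32 gives A = 2, and h(t) = 2·4^t.
h(6) = 2·4^6 = 8192.

8192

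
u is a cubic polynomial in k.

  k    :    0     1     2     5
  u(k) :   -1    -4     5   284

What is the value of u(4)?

Write u(k) = ak³ + bk² + ck + d; the 4 given values yield a linear system in the 4 coefficients.
Solving, u(k) = 3k³ - 3k² - 3k - 1.
Then u(4) = 131.

131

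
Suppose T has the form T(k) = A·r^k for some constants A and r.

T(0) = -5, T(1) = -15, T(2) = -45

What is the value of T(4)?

Consecutive ratio: -15/(-5) = 3, and -45/(-15) = 3, so r = 3.
Then A·3^0 = -5 gives A = -5, and T(k) = -5·3^k.
T(4) = -5·3^4 = -405.

-405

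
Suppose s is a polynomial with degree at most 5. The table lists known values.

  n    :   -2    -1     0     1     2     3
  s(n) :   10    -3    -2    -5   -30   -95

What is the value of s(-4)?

150

First differences: -13, 1, -3, -25, -65. Second differences: 14, -4, -22, -40. Third differences: -18, -18, -18.
Level-3 differences are constant, so s has degree 3.
Fitting a degree-3 polynomial gives s(n) = -3n³ - 2n² + 2n - 2.
Then s(-4) = 150.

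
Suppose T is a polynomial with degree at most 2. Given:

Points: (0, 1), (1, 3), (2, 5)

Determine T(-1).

-1

First differences: 2, 2.
Level-1 differences are constant, so T has degree 1.
Fitting a degree-1 polynomial gives T(t) = 2t + 1.
Then T(-1) = -1.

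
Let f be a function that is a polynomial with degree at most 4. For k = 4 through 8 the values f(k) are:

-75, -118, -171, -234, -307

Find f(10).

-483

Write f(k) = ak^4 + bk³ + ck² + dk + e; the 5 given values yield a linear system in the 5 coefficients.
Solving, the top 2 coefficients vanish, and f(k) = -5k² + 2k - 3.
Then f(10) = -483.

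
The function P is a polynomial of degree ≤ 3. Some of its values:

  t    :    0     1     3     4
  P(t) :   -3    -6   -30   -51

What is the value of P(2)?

-15

Write P(t) = at³ + bt² + ct + d; the 4 given values yield a linear system in the 4 coefficients.
Solving, the leading coefficient vanishes, and P(t) = -3t² - 3.
Then P(2) = -15.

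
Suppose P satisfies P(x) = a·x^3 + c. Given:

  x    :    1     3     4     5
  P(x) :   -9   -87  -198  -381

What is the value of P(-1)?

From P(1) = -9 and P(3) = -87: 1a + c = -9 and 27a + c = -87.
Subtracting: 26a = -78, so a = -3; then c = -9 − (-3)·1 = -6.
So P(x) = -3x³ − 6, and P(-1) = -3.

-3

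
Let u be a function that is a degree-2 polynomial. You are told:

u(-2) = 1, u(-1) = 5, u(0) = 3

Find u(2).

Write u(n) = an² + bn + c; the 3 given values yield a linear system in the 3 coefficients.
Solving, u(n) = -3n² - 5n + 3.
Then u(2) = -19.

-19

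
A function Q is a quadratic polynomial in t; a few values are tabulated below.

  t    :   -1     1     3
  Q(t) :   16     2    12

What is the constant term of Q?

6

Write Q(t) = at² + bt + c; the 3 given values yield a linear system in the 3 coefficients.
Solving, Q(t) = 3t² - 7t + 6.
The constant term is Q(0) = 6.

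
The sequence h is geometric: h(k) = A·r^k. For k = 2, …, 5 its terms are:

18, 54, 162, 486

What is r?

3

Consecutive ratio: 54/18 = 3, and 162/54 = 3, so r = 3.
Then A·3^2 = 18 gives A = 2, and h(k) = 2·3^k.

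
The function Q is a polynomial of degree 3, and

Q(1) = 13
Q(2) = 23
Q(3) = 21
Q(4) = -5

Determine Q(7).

Write Q(t) = at³ + bt² + ct + d; the 4 given values yield a linear system in the 4 coefficients.
Solving, Q(t) = -2t³ + 6t² + 6t + 3.
Then Q(7) = -347.

-347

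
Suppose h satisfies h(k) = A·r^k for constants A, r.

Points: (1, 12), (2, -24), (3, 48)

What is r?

Consecutive ratio: -24/12 = -2, and 48/(-24) = -2, so r = -2.
Then A·(-2)^1 = 12 gives A = -6, and h(k) = -6·(-2)^k.

-2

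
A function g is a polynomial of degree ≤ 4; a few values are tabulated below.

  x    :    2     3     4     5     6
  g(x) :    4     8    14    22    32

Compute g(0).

2

First differences: 4, 6, 8, 10. Second differences: 2, 2, 2.
Level-2 differences are constant, so g has degree 2.
Fitting a degree-2 polynomial gives g(x) = x² - x + 2.
Then g(0) = 2.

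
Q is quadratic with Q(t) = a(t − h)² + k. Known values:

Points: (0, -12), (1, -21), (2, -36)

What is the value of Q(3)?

-57

First differences -9, -15; second difference -6 = 2a, so a = -3.
Expanding, the t-coefficient is −2ah = 6h; matching it to the data gives h = -1, and then k = -9.
So Q(t) = -3(t + 1)² − 9.
Q(3) = -3·4² − 9 = -57.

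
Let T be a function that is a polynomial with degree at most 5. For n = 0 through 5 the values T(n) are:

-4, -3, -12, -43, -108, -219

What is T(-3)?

53

First differences: 1, -9, -31, -65, -111. Second differences: -10, -22, -34, -46. Third differences: -12, -12, -12.
Level-3 differences are constant, so T has degree 3.
Fitting a degree-3 polynomial gives T(n) = -2n³ + n² + 2n - 4.
Then T(-3) = 53.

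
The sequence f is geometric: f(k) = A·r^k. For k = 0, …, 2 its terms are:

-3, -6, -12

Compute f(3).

-24

Consecutive ratio: -6/(-3) = 2, and -12/(-6) = 2, so r = 2.
Then A·2^0 = -3 gives A = -3, and f(k) = -3·2^k.
f(3) = -3·2^3 = -24.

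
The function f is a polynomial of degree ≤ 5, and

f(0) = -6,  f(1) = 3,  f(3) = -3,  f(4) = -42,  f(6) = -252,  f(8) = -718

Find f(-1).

Write f(x) = ax^5 + bx^4 + cx³ + dx² + ex + p; the 6 given values yield a linear system in the 6 coefficients.
Solving, the top 2 coefficients vanish, and f(x) = -2x³ + 4x² + 7x - 6.
Then f(-1) = -7.

-7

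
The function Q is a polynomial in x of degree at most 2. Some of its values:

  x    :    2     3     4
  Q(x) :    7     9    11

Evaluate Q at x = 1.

First differences: 2, 2.
Level-1 differences are constant, so Q has degree 1.
Fitting a degree-1 polynomial gives Q(x) = 2x + 3.
Then Q(1) = 5.

5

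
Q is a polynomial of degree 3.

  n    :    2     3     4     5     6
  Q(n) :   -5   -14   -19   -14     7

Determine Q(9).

226

First differences: -9, -5, 5, 21. Second differences: 4, 10, 16. Third differences: 6, 6.
Level-3 differences are constant, so Q has degree 3.
Fitting a degree-3 polynomial gives Q(n) = n³ - 7n² + 7n + 1.
Then Q(9) = 226.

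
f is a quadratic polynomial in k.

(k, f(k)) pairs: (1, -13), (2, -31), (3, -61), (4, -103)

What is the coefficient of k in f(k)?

First differences: -18, -30, -42. Second differences: -12, -12.
Level-2 differences are constant, so f has degree 2.
Fitting a degree-2 polynomial gives f(k) = -6k² - 7.
The coefficient of k is 0.

0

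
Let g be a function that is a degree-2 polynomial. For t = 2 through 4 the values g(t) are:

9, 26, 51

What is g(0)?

-1

Write g(t) = at² + bt + c; the 3 given values yield a linear system in the 3 coefficients.
Solving, g(t) = 4t² - 3t - 1.
Then g(0) = -1.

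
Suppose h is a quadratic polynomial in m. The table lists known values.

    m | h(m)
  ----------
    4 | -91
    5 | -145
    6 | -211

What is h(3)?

Write h(m) = am² + bm + c; the 3 given values yield a linear system in the 3 coefficients.
Solving, h(m) = -6m² + 5.
Then h(3) = -49.

-49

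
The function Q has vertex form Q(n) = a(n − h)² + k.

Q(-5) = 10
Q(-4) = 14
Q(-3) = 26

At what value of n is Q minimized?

First differences 4, 12; second difference 8 = 2a, so a = 4.
Expanding, the n-coefficient is −2ah = -8h; matching it to the data gives h = -5, and then k = 10.
So Q(n) = 4(n + 5)² + 10.
Hence h = -5.

-5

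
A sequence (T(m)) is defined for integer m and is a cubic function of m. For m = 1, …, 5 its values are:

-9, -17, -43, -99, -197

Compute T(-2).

27

First differences: -8, -26, -56, -98. Second differences: -18, -30, -42. Third differences: -12, -12.
Level-3 differences are constant, so T has degree 3.
Fitting a degree-3 polynomial gives T(m) = -2m³ + 3m² - 3m - 7.
Then T(-2) = 27.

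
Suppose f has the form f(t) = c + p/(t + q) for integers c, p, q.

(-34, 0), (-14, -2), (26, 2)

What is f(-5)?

-29

(f(t) − c)(t + q) = p for each data point; the three points give a linear system in c and q, then p follows.
Solving: c = 1, q = 4, p = 30, so f(t) = 1 + 30/(t + 4).
Then f(-5) = 1 + 30/(-1) = -29.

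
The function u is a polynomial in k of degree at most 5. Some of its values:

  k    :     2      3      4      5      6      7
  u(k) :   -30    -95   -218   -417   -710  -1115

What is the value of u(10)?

-3182

Write u(k) = ak^5 + bk^4 + ck³ + dk² + ek + p; the 6 given values yield a linear system in the 6 coefficients.
Solving, the top 2 coefficients vanish, and u(k) = -3k³ - 2k² + 2k - 2.
Then u(10) = -3182.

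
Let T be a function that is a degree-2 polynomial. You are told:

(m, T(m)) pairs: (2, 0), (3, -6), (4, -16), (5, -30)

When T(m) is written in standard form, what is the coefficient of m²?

-2

Write T(m) = am² + bm + c; the 4 given values yield a linear system in the 3 coefficients.
Solving, T(m) = -2m² + 4m.
The coefficient of m² is -2.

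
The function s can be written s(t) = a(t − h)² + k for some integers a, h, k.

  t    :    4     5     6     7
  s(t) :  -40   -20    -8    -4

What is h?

First differences 20, 12, 4; second difference -8 = 2a, so a = -4.
Expanding, the t-coefficient is −2ah = 8h; matching it to the data gives h = 7, and then k = -4.
So s(t) = -4(t − 7)² − 4.
Hence h = 7.

7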